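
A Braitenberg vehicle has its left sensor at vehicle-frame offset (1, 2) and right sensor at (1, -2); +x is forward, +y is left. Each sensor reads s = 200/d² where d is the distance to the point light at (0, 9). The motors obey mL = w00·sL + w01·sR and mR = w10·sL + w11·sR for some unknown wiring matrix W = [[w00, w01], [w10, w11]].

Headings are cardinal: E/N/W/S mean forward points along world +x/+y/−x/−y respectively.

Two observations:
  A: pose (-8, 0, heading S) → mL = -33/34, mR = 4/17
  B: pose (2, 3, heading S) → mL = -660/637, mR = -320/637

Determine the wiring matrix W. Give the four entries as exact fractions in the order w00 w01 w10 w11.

-1 1/2 1/2 -1/2

obs A: pose=(-8,0,S) → sL=25/17, sR=1, mL=-33/34, mR=4/17
obs B: pose=(2,3,S) → sL=40/13, sR=200/49, mL=-660/637, mR=-320/637
sensor matrix S = [[25/17, 1], [40/13, 200/49]]; det S = 31680/10829
solve [mL_A; mL_B] = S·[w00; w01] and [mR_A; mR_B] = S·[w10; w11]:
  w00 = -1, w01 = 1/2, w10 = 1/2, w11 = -1/2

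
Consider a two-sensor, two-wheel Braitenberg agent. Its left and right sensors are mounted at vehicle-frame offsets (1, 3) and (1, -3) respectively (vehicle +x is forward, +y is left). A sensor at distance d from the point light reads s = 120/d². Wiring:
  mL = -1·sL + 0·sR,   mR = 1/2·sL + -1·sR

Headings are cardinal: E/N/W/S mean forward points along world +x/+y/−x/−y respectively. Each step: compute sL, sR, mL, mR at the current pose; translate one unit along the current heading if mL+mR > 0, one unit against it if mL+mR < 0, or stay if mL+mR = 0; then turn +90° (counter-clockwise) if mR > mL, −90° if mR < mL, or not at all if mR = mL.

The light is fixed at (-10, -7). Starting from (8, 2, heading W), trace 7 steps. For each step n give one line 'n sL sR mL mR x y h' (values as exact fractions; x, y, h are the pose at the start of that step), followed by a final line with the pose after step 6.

n=0: pose=(8,2,W); sL=24/65, sR=120/433; mL=-24/65, mR=-2604/28145; mL+mR=-12996/28145 → advance -1; mR−mL=7788/28145 → turn +1·90°
n=1: pose=(9,2,S); sL=30/137, sR=3/8; mL=-30/137, mR=-291/1096; mL+mR=-531/1096 → advance -1; mR−mL=-51/1096 → turn -1·90°
n=2: pose=(9,3,W); sL=120/373, sR=120/493; mL=-120/373, mR=-15180/183889; mL+mR=-74340/183889 → advance -1; mR−mL=43980/183889 → turn +1·90°
n=3: pose=(10,3,S); sL=12/61, sR=12/37; mL=-12/61, mR=-510/2257; mL+mR=-954/2257 → advance -1; mR−mL=-66/2257 → turn -1·90°
n=4: pose=(10,4,W); sL=24/85, sR=120/557; mL=-24/85, mR=-3516/47345; mL+mR=-16884/47345 → advance -1; mR−mL=9852/47345 → turn +1·90°
n=5: pose=(11,4,S); sL=30/169, sR=15/53; mL=-30/169, mR=-1740/8957; mL+mR=-3330/8957 → advance -1; mR−mL=-150/8957 → turn -1·90°
n=6: pose=(11,5,W); sL=120/481, sR=24/125; mL=-120/481, mR=-4044/60125; mL+mR=-19044/60125 → advance -1; mR−mL=10956/60125 → turn +1·90°

0 24/65 120/433 -24/65 -2604/28145 8 2 W
1 30/137 3/8 -30/137 -291/1096 9 2 S
2 120/373 120/493 -120/373 -15180/183889 9 3 W
3 12/61 12/37 -12/61 -510/2257 10 3 S
4 24/85 120/557 -24/85 -3516/47345 10 4 W
5 30/169 15/53 -30/169 -1740/8957 11 4 S
6 120/481 24/125 -120/481 -4044/60125 11 5 W
final 12 5 S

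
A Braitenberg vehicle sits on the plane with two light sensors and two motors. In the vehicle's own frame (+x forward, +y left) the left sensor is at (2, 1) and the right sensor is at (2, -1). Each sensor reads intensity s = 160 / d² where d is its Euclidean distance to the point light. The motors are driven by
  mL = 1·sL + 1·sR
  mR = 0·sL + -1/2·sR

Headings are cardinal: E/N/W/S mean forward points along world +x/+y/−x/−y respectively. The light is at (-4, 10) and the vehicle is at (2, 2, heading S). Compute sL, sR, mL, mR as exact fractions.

160/149 32/25 8768/3725 -16/25

left sensor world pos  = (3, 0); dL² = 149
right sensor world pos = (1, 0); dR² = 125
sL = 160/149 = 160/149
sR = 160/125 = 32/25
mL = 1·sL + 1·sR = 8768/3725
mR = 0·sL + -1/2·sR = -16/25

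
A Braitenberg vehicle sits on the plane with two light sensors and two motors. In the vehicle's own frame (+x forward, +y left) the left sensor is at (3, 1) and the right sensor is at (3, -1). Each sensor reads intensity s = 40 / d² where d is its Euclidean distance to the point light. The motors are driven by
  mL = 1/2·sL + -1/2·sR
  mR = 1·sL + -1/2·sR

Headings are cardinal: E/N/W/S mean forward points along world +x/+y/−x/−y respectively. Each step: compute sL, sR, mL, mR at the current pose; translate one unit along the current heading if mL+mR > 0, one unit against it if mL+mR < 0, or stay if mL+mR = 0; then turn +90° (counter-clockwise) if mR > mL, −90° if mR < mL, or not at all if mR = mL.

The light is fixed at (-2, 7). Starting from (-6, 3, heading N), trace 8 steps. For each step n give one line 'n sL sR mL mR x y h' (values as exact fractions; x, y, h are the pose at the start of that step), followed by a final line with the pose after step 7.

n=0: pose=(-6,3,N); sL=20/13, sR=4; mL=-16/13, mR=-6/13; mL+mR=-22/13 → advance -1; mR−mL=10/13 → turn +1·90°
n=1: pose=(-6,2,W); sL=8/17, sR=8/13; mL=-16/221, mR=36/221; mL+mR=20/221 → advance +1; mR−mL=4/17 → turn +1·90°
n=2: pose=(-7,2,S); sL=1/2, sR=2/5; mL=1/20, mR=3/10; mL+mR=7/20 → advance +1; mR−mL=1/4 → turn +1·90°
n=3: pose=(-7,1,E); sL=40/29, sR=40/53; mL=480/1537, mR=1540/1537; mL+mR=2020/1537 → advance +1; mR−mL=20/29 → turn +1·90°
n=4: pose=(-6,1,N); sL=20/17, sR=20/9; mL=-80/153, mR=10/153; mL+mR=-70/153 → advance -1; mR−mL=10/17 → turn +1·90°
n=5: pose=(-6,0,W); sL=40/113, sR=8/17; mL=-112/1921, mR=228/1921; mL+mR=116/1921 → advance +1; mR−mL=20/113 → turn +1·90°
n=6: pose=(-7,0,S); sL=10/29, sR=5/17; mL=25/986, mR=195/986; mL+mR=110/493 → advance +1; mR−mL=5/29 → turn +1·90°
n=7: pose=(-7,-1,E); sL=40/53, sR=8/17; mL=128/901, mR=468/901; mL+mR=596/901 → advance +1; mR−mL=20/53 → turn +1·90°

0 20/13 4 -16/13 -6/13 -6 3 N
1 8/17 8/13 -16/221 36/221 -6 2 W
2 1/2 2/5 1/20 3/10 -7 2 S
3 40/29 40/53 480/1537 1540/1537 -7 1 E
4 20/17 20/9 -80/153 10/153 -6 1 N
5 40/113 8/17 -112/1921 228/1921 -6 0 W
6 10/29 5/17 25/986 195/986 -7 0 S
7 40/53 8/17 128/901 468/901 -7 -1 E
final -6 -1 N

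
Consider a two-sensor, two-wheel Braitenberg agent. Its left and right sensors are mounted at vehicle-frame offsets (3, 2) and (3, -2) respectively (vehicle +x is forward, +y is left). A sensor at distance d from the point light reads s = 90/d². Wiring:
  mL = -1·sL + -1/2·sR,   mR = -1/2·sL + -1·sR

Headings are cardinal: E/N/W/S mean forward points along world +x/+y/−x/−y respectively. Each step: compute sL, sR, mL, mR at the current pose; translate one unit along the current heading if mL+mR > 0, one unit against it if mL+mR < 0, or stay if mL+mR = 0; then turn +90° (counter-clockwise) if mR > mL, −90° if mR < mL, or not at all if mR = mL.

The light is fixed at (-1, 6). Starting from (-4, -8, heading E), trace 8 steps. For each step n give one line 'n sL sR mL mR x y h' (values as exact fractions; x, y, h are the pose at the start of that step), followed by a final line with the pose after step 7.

n=0: pose=(-4,-8,E); sL=5/8, sR=45/128; mL=-205/256, mR=-85/128; mL+mR=-375/256 → advance -1; mR−mL=35/256 → turn +1·90°
n=1: pose=(-5,-8,N); sL=90/157, sR=18/25; mL=-3663/3925, mR=-3951/3925; mL+mR=-7614/3925 → advance -1; mR−mL=-288/3925 → turn -1·90°
n=2: pose=(-5,-9,E); sL=9/17, sR=9/29; mL=-675/986, mR=-567/986; mL+mR=-621/493 → advance -1; mR−mL=54/493 → turn +1·90°
n=3: pose=(-6,-9,N); sL=90/193, sR=10/17; mL=-2495/3281, mR=-2695/3281; mL+mR=-5190/3281 → advance -1; mR−mL=-200/3281 → turn -1·90°
n=4: pose=(-6,-10,E); sL=9/20, sR=45/164; mL=-963/1640, mR=-819/1640; mL+mR=-891/820 → advance -1; mR−mL=18/205 → turn +1·90°
n=5: pose=(-7,-10,N); sL=90/233, sR=18/37; mL=-5427/8621, mR=-5859/8621; mL+mR=-11286/8621 → advance -1; mR−mL=-432/8621 → turn -1·90°
n=6: pose=(-7,-11,E); sL=5/13, sR=9/37; mL=-487/962, mR=-419/962; mL+mR=-453/481 → advance -1; mR−mL=34/481 → turn +1·90°
n=7: pose=(-8,-11,N); sL=90/277, sR=90/221; mL=-32355/61217, mR=-34875/61217; mL+mR=-67230/61217 → advance -1; mR−mL=-2520/61217 → turn -1·90°

0 5/8 45/128 -205/256 -85/128 -4 -8 E
1 90/157 18/25 -3663/3925 -3951/3925 -5 -8 N
2 9/17 9/29 -675/986 -567/986 -5 -9 E
3 90/193 10/17 -2495/3281 -2695/3281 -6 -9 N
4 9/20 45/164 -963/1640 -819/1640 -6 -10 E
5 90/233 18/37 -5427/8621 -5859/8621 -7 -10 N
6 5/13 9/37 -487/962 -419/962 -7 -11 E
7 90/277 90/221 -32355/61217 -34875/61217 -8 -11 N
final -8 -12 E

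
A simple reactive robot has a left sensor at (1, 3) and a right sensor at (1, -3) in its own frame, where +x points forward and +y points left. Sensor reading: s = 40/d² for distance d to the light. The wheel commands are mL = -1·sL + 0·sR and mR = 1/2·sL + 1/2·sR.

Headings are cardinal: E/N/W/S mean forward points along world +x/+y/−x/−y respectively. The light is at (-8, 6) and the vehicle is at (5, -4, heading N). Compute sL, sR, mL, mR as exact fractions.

40/181 40/337 -40/181 10360/60997

left sensor world pos  = (2, -3); dL² = 181
right sensor world pos = (8, -3); dR² = 337
sL = 40/181 = 40/181
sR = 40/337 = 40/337
mL = -1·sL + 0·sR = -40/181
mR = 1/2·sL + 1/2·sR = 10360/60997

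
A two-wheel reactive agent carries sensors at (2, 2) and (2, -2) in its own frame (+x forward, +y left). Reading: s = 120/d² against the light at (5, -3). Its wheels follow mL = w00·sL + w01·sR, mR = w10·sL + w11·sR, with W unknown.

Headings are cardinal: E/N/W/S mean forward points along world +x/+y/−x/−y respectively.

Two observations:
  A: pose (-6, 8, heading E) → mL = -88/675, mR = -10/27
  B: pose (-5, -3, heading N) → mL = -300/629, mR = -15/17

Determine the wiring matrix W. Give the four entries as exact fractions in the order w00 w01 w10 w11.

obs A: pose=(-6,8,E) → sL=12/25, sR=20/27, mL=-88/675, mR=-10/27
obs B: pose=(-5,-3,N) → sL=30/37, sR=30/17, mL=-300/629, mR=-15/17
sensor matrix S = [[12/25, 20/27], [30/37, 30/17]]; det S = 6976/28305
solve [mL_A; mL_B] = S·[w00; w01] and [mR_A; mR_B] = S·[w10; w11]:
  w00 = 1/2, w01 = -1/2, w10 = 0, w11 = -1/2

1/2 -1/2 0 -1/2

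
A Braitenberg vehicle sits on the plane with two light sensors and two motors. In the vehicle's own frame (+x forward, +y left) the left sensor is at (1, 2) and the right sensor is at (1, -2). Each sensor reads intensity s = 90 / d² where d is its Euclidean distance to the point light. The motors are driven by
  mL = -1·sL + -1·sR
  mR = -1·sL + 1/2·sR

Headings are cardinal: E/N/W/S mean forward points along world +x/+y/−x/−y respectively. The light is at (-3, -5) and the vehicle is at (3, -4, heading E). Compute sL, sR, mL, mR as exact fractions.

45/29 9/5 -486/145 -189/290

left sensor world pos  = (4, -2); dL² = 58
right sensor world pos = (4, -6); dR² = 50
sL = 90/58 = 45/29
sR = 90/50 = 9/5
mL = -1·sL + -1·sR = -486/145
mR = -1·sL + 1/2·sR = -189/290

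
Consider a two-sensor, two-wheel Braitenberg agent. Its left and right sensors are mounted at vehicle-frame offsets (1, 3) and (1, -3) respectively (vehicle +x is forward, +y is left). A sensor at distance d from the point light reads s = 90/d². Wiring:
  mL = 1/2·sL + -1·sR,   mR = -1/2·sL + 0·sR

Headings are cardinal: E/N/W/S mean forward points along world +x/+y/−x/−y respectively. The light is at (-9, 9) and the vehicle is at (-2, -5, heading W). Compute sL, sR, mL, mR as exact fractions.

left sensor world pos  = (-3, -8); dL² = 325
right sensor world pos = (-3, -2); dR² = 157
sL = 90/325 = 18/65
sR = 90/157 = 90/157
mL = 1/2·sL + -1·sR = -4437/10205
mR = -1/2·sL + 0·sR = -9/65

18/65 90/157 -4437/10205 -9/65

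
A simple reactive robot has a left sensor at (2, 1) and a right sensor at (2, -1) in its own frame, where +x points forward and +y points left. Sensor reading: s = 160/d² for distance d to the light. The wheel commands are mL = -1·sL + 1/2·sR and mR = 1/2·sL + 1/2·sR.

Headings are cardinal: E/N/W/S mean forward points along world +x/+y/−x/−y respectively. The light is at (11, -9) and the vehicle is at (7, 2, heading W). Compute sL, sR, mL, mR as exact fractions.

left sensor world pos  = (5, 1); dL² = 136
right sensor world pos = (5, 3); dR² = 180
sL = 160/136 = 20/17
sR = 160/180 = 8/9
mL = -1·sL + 1/2·sR = -112/153
mR = 1/2·sL + 1/2·sR = 158/153

20/17 8/9 -112/153 158/153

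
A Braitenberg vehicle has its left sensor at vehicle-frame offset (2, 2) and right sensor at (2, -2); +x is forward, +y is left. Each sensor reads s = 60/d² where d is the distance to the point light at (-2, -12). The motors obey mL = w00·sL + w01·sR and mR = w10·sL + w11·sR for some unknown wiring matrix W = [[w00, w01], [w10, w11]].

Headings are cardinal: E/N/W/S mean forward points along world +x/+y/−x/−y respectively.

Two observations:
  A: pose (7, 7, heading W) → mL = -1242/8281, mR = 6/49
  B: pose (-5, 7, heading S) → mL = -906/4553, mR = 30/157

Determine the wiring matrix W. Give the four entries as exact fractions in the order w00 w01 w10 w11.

-1/2 -1/2 0 1

obs A: pose=(7,7,W) → sL=30/169, sR=6/49, mL=-1242/8281, mR=6/49
obs B: pose=(-5,7,S) → sL=6/29, sR=30/157, mL=-906/4553, mR=30/157
sensor matrix S = [[30/169, 6/49], [6/29, 30/157]]; det S = 323712/37703393
solve [mL_A; mL_B] = S·[w00; w01] and [mR_A; mR_B] = S·[w10; w11]:
  w00 = -1/2, w01 = -1/2, w10 = 0, w11 = 1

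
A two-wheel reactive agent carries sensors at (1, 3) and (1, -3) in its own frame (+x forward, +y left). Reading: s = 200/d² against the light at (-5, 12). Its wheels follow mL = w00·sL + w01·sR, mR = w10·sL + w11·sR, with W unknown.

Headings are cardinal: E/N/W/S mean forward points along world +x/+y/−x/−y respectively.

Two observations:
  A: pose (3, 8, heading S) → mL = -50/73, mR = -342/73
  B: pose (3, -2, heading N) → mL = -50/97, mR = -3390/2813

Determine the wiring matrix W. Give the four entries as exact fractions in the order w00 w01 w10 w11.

-1/2 0 -1/2 -1

obs A: pose=(3,8,S) → sL=100/73, sR=4, mL=-50/73, mR=-342/73
obs B: pose=(3,-2,N) → sL=100/97, sR=20/29, mL=-50/97, mR=-3390/2813
sensor matrix S = [[100/73, 4], [100/97, 20/29]]; det S = -652800/205349
solve [mL_A; mL_B] = S·[w00; w01] and [mR_A; mR_B] = S·[w10; w11]:
  w00 = -1/2, w01 = 0, w10 = -1/2, w11 = -1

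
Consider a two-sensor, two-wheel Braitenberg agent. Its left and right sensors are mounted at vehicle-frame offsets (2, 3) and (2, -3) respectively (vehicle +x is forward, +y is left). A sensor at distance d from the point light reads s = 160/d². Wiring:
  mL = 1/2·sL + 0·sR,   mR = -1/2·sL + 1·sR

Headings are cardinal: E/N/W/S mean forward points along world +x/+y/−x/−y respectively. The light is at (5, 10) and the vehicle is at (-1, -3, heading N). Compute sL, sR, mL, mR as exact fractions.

left sensor world pos  = (-4, -1); dL² = 202
right sensor world pos = (2, -1); dR² = 130
sL = 160/202 = 80/101
sR = 160/130 = 16/13
mL = 1/2·sL + 0·sR = 40/101
mR = -1/2·sL + 1·sR = 1096/1313

80/101 16/13 40/101 1096/1313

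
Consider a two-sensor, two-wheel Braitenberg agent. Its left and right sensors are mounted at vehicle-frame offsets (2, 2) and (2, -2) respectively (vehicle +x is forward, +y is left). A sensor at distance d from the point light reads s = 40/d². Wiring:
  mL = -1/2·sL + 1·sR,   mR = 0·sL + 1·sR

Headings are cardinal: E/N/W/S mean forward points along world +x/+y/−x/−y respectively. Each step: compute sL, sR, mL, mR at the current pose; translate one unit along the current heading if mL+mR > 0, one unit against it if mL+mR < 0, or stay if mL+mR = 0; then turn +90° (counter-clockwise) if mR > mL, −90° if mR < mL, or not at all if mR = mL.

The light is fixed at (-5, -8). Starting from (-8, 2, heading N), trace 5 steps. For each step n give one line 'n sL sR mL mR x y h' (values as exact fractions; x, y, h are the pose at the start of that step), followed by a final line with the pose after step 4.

n=0: pose=(-8,2,N); sL=40/169, sR=8/29; mL=772/4901, mR=8/29; mL+mR=2124/4901 → advance +1; mR−mL=20/169 → turn +1·90°
n=1: pose=(-8,3,W); sL=20/53, sR=20/97; mL=90/5141, mR=20/97; mL+mR=1150/5141 → advance +1; mR−mL=10/53 → turn +1·90°
n=2: pose=(-9,3,S); sL=8/17, sR=40/117; mL=212/1989, mR=40/117; mL+mR=892/1989 → advance +1; mR−mL=4/17 → turn +1·90°
n=3: pose=(-9,2,E); sL=10/37, sR=10/17; mL=285/629, mR=10/17; mL+mR=655/629 → advance +1; mR−mL=5/37 → turn +1·90°
n=4: pose=(-8,2,N); sL=40/169, sR=8/29; mL=772/4901, mR=8/29; mL+mR=2124/4901 → advance +1; mR−mL=20/169 → turn +1·90°

0 40/169 8/29 772/4901 8/29 -8 2 N
1 20/53 20/97 90/5141 20/97 -8 3 W
2 8/17 40/117 212/1989 40/117 -9 3 S
3 10/37 10/17 285/629 10/17 -9 2 E
4 40/169 8/29 772/4901 8/29 -8 2 N
final -8 3 W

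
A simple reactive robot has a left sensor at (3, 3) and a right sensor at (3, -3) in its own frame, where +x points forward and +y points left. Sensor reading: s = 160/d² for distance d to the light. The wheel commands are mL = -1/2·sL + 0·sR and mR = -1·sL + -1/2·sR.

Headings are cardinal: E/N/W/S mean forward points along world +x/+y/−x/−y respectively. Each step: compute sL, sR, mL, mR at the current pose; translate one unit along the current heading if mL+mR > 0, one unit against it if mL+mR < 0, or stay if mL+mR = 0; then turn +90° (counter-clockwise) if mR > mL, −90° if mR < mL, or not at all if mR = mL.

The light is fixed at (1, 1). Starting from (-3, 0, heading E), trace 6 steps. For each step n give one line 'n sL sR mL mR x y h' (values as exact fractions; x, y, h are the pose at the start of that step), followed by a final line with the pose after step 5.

0 32 160/17 -16 -624/17 -3 0 E
1 8 2 -4 -9 -4 0 S
2 160/73 160/73 -80/73 -240/73 -4 1 W
3 80/29 16 -40/29 -312/29 -3 1 N
4 32 160/17 -16 -624/17 -3 0 E
5 8 2 -4 -9 -4 0 S
final -4 1 W

n=0: pose=(-3,0,E); sL=32, sR=160/17; mL=-16, mR=-624/17; mL+mR=-896/17 → advance -1; mR−mL=-352/17 → turn -1·90°
n=1: pose=(-4,0,S); sL=8, sR=2; mL=-4, mR=-9; mL+mR=-13 → advance -1; mR−mL=-5 → turn -1·90°
n=2: pose=(-4,1,W); sL=160/73, sR=160/73; mL=-80/73, mR=-240/73; mL+mR=-320/73 → advance -1; mR−mL=-160/73 → turn -1·90°
n=3: pose=(-3,1,N); sL=80/29, sR=16; mL=-40/29, mR=-312/29; mL+mR=-352/29 → advance -1; mR−mL=-272/29 → turn -1·90°
n=4: pose=(-3,0,E); sL=32, sR=160/17; mL=-16, mR=-624/17; mL+mR=-896/17 → advance -1; mR−mL=-352/17 → turn -1·90°
n=5: pose=(-4,0,S); sL=8, sR=2; mL=-4, mR=-9; mL+mR=-13 → advance -1; mR−mL=-5 → turn -1·90°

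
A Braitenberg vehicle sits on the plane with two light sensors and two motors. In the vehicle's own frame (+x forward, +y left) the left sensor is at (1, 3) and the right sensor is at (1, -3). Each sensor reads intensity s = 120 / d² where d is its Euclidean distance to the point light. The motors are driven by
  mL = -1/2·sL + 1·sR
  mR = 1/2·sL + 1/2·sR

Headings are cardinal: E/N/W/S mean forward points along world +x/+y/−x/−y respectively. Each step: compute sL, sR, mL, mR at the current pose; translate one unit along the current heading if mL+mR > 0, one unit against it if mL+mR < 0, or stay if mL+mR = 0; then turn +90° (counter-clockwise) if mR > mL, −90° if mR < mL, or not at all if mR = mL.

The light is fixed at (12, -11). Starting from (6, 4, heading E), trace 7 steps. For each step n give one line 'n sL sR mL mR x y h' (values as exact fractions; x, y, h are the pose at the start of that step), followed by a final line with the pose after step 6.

0 120/349 120/169 31740/58981 31080/58981 6 4 E
1 3/5 6/13 21/130 69/130 7 4 S
2 24/61 120/137 5676/8357 5304/8357 7 3 E
3 12/17 60/109 366/1853 1164/1853 8 3 S
4 24/53 120/109 5052/5777 4488/5777 8 2 E
5 5/6 2/3 1/4 3/4 9 2 S
6 120/229 24/17 4476/3893 3768/3893 9 1 E
final 10 1 S

n=0: pose=(6,4,E); sL=120/349, sR=120/169; mL=31740/58981, mR=31080/58981; mL+mR=180/169 → advance +1; mR−mL=-660/58981 → turn -1·90°
n=1: pose=(7,4,S); sL=3/5, sR=6/13; mL=21/130, mR=69/130; mL+mR=9/13 → advance +1; mR−mL=24/65 → turn +1·90°
n=2: pose=(7,3,E); sL=24/61, sR=120/137; mL=5676/8357, mR=5304/8357; mL+mR=180/137 → advance +1; mR−mL=-372/8357 → turn -1·90°
n=3: pose=(8,3,S); sL=12/17, sR=60/109; mL=366/1853, mR=1164/1853; mL+mR=90/109 → advance +1; mR−mL=798/1853 → turn +1·90°
n=4: pose=(8,2,E); sL=24/53, sR=120/109; mL=5052/5777, mR=4488/5777; mL+mR=180/109 → advance +1; mR−mL=-564/5777 → turn -1·90°
n=5: pose=(9,2,S); sL=5/6, sR=2/3; mL=1/4, mR=3/4; mL+mR=1 → advance +1; mR−mL=1/2 → turn +1·90°
n=6: pose=(9,1,E); sL=120/229, sR=24/17; mL=4476/3893, mR=3768/3893; mL+mR=36/17 → advance +1; mR−mL=-708/3893 → turn -1·90°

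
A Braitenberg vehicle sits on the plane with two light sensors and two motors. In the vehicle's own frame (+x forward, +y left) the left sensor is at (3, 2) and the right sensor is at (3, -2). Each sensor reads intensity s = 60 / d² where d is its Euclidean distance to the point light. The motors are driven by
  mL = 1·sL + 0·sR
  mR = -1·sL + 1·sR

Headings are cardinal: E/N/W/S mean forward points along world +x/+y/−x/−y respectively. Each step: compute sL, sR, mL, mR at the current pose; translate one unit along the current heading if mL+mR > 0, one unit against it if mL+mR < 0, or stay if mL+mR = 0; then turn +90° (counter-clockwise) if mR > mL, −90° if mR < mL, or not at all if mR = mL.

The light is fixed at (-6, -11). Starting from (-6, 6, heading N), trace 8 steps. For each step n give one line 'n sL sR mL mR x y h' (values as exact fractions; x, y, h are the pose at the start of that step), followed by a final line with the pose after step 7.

0 15/101 15/101 15/101 0 -6 6 N
1 60/409 12/53 60/409 1728/21677 -6 7 E
2 10/39 30/113 10/39 40/4407 -5 7 S
3 60/229 12/73 60/229 -1632/16717 -5 6 W
4 15/101 15/101 15/101 0 -6 6 N
5 60/409 12/53 60/409 1728/21677 -6 7 E
6 10/39 30/113 10/39 40/4407 -5 7 S
7 60/229 12/73 60/229 -1632/16717 -5 6 W
final -6 6 N

n=0: pose=(-6,6,N); sL=15/101, sR=15/101; mL=15/101, mR=0; mL+mR=15/101 → advance +1; mR−mL=-15/101 → turn -1·90°
n=1: pose=(-6,7,E); sL=60/409, sR=12/53; mL=60/409, mR=1728/21677; mL+mR=12/53 → advance +1; mR−mL=-1452/21677 → turn -1·90°
n=2: pose=(-5,7,S); sL=10/39, sR=30/113; mL=10/39, mR=40/4407; mL+mR=30/113 → advance +1; mR−mL=-1090/4407 → turn -1·90°
n=3: pose=(-5,6,W); sL=60/229, sR=12/73; mL=60/229, mR=-1632/16717; mL+mR=12/73 → advance +1; mR−mL=-6012/16717 → turn -1·90°
n=4: pose=(-6,6,N); sL=15/101, sR=15/101; mL=15/101, mR=0; mL+mR=15/101 → advance +1; mR−mL=-15/101 → turn -1·90°
n=5: pose=(-6,7,E); sL=60/409, sR=12/53; mL=60/409, mR=1728/21677; mL+mR=12/53 → advance +1; mR−mL=-1452/21677 → turn -1·90°
n=6: pose=(-5,7,S); sL=10/39, sR=30/113; mL=10/39, mR=40/4407; mL+mR=30/113 → advance +1; mR−mL=-1090/4407 → turn -1·90°
n=7: pose=(-5,6,W); sL=60/229, sR=12/73; mL=60/229, mR=-1632/16717; mL+mR=12/73 → advance +1; mR−mL=-6012/16717 → turn -1·90°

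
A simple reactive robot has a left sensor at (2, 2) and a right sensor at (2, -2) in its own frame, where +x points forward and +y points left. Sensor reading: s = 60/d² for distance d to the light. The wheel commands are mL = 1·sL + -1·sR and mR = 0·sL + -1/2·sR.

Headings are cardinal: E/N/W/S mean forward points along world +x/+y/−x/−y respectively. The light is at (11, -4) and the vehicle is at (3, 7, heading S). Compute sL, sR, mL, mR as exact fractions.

left sensor world pos  = (5, 5); dL² = 117
right sensor world pos = (1, 5); dR² = 181
sL = 60/117 = 20/39
sR = 60/181 = 60/181
mL = 1·sL + -1·sR = 1280/7059
mR = 0·sL + -1/2·sR = -30/181

20/39 60/181 1280/7059 -30/181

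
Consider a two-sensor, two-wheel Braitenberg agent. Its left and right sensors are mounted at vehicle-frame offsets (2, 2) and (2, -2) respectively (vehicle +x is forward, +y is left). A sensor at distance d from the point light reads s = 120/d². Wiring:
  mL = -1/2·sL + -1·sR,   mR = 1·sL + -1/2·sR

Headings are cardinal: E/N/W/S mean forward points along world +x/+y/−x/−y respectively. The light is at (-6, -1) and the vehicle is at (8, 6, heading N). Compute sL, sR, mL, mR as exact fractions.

8/15 120/337 -3148/5055 1796/5055

left sensor world pos  = (6, 8); dL² = 225
right sensor world pos = (10, 8); dR² = 337
sL = 120/225 = 8/15
sR = 120/337 = 120/337
mL = -1/2·sL + -1·sR = -3148/5055
mR = 1·sL + -1/2·sR = 1796/5055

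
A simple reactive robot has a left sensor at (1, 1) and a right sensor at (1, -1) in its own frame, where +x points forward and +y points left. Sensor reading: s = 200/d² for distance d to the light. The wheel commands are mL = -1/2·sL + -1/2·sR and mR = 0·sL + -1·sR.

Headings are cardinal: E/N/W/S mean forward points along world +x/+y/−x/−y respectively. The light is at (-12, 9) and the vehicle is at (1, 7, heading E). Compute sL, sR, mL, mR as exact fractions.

left sensor world pos  = (2, 8); dL² = 197
right sensor world pos = (2, 6); dR² = 205
sL = 200/197 = 200/197
sR = 200/205 = 40/41
mL = -1/2·sL + -1/2·sR = -8040/8077
mR = 0·sL + -1·sR = -40/41

200/197 40/41 -8040/8077 -40/41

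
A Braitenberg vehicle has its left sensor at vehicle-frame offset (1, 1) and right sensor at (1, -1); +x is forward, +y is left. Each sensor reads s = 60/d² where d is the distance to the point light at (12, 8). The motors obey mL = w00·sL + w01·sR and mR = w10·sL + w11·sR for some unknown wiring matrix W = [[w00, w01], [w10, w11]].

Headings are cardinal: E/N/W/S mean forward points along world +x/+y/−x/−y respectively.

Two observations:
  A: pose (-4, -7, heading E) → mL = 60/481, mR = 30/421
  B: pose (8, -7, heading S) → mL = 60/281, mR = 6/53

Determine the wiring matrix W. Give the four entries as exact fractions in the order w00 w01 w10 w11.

0 1 1/2 0

obs A: pose=(-4,-7,E) → sL=60/421, sR=60/481, mL=60/481, mR=30/421
obs B: pose=(8,-7,S) → sL=12/53, sR=60/281, mL=60/281, mR=6/53
sensor matrix S = [[60/421, 60/481], [12/53, 60/281]]; det S = 6598080/3015847393
solve [mL_A; mL_B] = S·[w00; w01] and [mR_A; mR_B] = S·[w10; w11]:
  w00 = 0, w01 = 1, w10 = 1/2, w11 = 0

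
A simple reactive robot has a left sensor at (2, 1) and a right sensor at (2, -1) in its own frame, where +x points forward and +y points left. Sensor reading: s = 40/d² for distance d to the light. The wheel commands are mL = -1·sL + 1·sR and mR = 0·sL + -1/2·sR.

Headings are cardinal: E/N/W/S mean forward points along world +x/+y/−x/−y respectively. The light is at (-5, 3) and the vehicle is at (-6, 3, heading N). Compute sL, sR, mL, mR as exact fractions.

5 10 5 -5

left sensor world pos  = (-7, 5); dL² = 8
right sensor world pos = (-5, 5); dR² = 4
sL = 40/8 = 5
sR = 40/4 = 10
mL = -1·sL + 1·sR = 5
mR = 0·sL + -1/2·sR = -5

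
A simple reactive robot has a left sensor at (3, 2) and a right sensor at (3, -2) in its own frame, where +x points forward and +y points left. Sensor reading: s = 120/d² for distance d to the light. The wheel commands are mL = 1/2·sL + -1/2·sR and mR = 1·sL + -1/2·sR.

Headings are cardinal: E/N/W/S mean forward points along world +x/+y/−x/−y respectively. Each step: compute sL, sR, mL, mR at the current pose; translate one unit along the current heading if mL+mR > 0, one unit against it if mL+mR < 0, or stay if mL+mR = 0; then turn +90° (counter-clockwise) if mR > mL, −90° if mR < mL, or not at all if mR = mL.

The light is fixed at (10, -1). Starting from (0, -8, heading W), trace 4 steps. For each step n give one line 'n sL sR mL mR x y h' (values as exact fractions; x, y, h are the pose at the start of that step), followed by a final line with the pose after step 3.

0 12/25 60/97 -168/2425 414/2425 0 -8 W
1 120/181 120/269 5280/48689 21420/48689 -1 -8 S
2 6/5 30/41 48/205 171/205 -1 -9 E
3 120/169 120/89 -4800/15041 540/15041 0 -9 N
final 0 -10 W

n=0: pose=(0,-8,W); sL=12/25, sR=60/97; mL=-168/2425, mR=414/2425; mL+mR=246/2425 → advance +1; mR−mL=6/25 → turn +1·90°
n=1: pose=(-1,-8,S); sL=120/181, sR=120/269; mL=5280/48689, mR=21420/48689; mL+mR=26700/48689 → advance +1; mR−mL=60/181 → turn +1·90°
n=2: pose=(-1,-9,E); sL=6/5, sR=30/41; mL=48/205, mR=171/205; mL+mR=219/205 → advance +1; mR−mL=3/5 → turn +1·90°
n=3: pose=(0,-9,N); sL=120/169, sR=120/89; mL=-4800/15041, mR=540/15041; mL+mR=-4260/15041 → advance -1; mR−mL=60/169 → turn +1·90°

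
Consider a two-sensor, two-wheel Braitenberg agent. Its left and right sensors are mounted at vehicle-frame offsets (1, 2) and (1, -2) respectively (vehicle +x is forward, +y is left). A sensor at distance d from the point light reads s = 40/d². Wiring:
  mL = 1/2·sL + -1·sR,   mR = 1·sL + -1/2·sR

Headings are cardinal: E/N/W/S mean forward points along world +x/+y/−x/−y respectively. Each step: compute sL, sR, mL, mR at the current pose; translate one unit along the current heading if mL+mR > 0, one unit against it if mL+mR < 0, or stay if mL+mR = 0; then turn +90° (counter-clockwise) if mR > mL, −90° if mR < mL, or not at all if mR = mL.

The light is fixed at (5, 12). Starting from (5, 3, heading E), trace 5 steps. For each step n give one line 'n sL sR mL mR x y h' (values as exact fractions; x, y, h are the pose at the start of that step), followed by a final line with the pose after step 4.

0 4/5 20/61 22/305 194/305 5 3 E
1 8/13 40/73 -228/949 324/949 6 3 N
2 2/5 10/9 -41/45 -7/45 6 4 W
3 40/97 40/81 -2260/7857 1300/7857 7 4 S
4 20/17 4/9 22/153 146/153 7 5 E
final 8 5 N

n=0: pose=(5,3,E); sL=4/5, sR=20/61; mL=22/305, mR=194/305; mL+mR=216/305 → advance +1; mR−mL=172/305 → turn +1·90°
n=1: pose=(6,3,N); sL=8/13, sR=40/73; mL=-228/949, mR=324/949; mL+mR=96/949 → advance +1; mR−mL=552/949 → turn +1·90°
n=2: pose=(6,4,W); sL=2/5, sR=10/9; mL=-41/45, mR=-7/45; mL+mR=-16/15 → advance -1; mR−mL=34/45 → turn +1·90°
n=3: pose=(7,4,S); sL=40/97, sR=40/81; mL=-2260/7857, mR=1300/7857; mL+mR=-320/2619 → advance -1; mR−mL=3560/7857 → turn +1·90°
n=4: pose=(7,5,E); sL=20/17, sR=4/9; mL=22/153, mR=146/153; mL+mR=56/51 → advance +1; mR−mL=124/153 → turn +1·90°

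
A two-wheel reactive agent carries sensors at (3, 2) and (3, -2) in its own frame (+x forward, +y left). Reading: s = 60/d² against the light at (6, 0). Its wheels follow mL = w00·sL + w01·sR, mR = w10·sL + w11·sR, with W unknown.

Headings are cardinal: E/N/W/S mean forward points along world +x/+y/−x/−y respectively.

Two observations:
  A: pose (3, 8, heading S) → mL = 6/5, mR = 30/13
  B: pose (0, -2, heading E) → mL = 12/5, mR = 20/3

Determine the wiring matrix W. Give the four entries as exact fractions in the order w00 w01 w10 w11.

obs A: pose=(3,8,S) → sL=30/13, sR=6/5, mL=6/5, mR=30/13
obs B: pose=(0,-2,E) → sL=20/3, sR=12/5, mL=12/5, mR=20/3
sensor matrix S = [[30/13, 6/5], [20/3, 12/5]]; det S = -32/13
solve [mL_A; mL_B] = S·[w00; w01] and [mR_A; mR_B] = S·[w10; w11]:
  w00 = 0, w01 = 1, w10 = 1, w11 = 0

0 1 1 0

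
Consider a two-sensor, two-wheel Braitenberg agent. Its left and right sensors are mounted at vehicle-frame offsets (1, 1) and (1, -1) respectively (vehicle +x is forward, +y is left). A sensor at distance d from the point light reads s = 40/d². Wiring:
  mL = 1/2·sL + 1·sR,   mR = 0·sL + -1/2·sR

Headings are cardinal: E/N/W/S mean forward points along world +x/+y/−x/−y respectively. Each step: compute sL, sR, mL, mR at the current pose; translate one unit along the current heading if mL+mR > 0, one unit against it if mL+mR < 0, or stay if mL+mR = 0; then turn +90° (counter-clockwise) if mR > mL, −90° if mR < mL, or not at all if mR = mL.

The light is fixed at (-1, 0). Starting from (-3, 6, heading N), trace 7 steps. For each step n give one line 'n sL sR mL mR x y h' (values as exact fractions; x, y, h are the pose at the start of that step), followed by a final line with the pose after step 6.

0 20/29 4/5 166/145 -2/5 -3 6 N
1 8/13 40/37 668/481 -20/37 -3 7 E
2 10/9 1 14/9 -1/2 -2 7 S
3 40/29 40/53 2220/1537 -20/53 -2 6 W
4 20/29 4/5 166/145 -2/5 -3 6 N
5 8/13 40/37 668/481 -20/37 -3 7 E
6 10/9 1 14/9 -1/2 -2 7 S
final -2 6 W

n=0: pose=(-3,6,N); sL=20/29, sR=4/5; mL=166/145, mR=-2/5; mL+mR=108/145 → advance +1; mR−mL=-224/145 → turn -1·90°
n=1: pose=(-3,7,E); sL=8/13, sR=40/37; mL=668/481, mR=-20/37; mL+mR=408/481 → advance +1; mR−mL=-928/481 → turn -1·90°
n=2: pose=(-2,7,S); sL=10/9, sR=1; mL=14/9, mR=-1/2; mL+mR=19/18 → advance +1; mR−mL=-37/18 → turn -1·90°
n=3: pose=(-2,6,W); sL=40/29, sR=40/53; mL=2220/1537, mR=-20/53; mL+mR=1640/1537 → advance +1; mR−mL=-2800/1537 → turn -1·90°
n=4: pose=(-3,6,N); sL=20/29, sR=4/5; mL=166/145, mR=-2/5; mL+mR=108/145 → advance +1; mR−mL=-224/145 → turn -1·90°
n=5: pose=(-3,7,E); sL=8/13, sR=40/37; mL=668/481, mR=-20/37; mL+mR=408/481 → advance +1; mR−mL=-928/481 → turn -1·90°
n=6: pose=(-2,7,S); sL=10/9, sR=1; mL=14/9, mR=-1/2; mL+mR=19/18 → advance +1; mR−mL=-37/18 → turn -1·90°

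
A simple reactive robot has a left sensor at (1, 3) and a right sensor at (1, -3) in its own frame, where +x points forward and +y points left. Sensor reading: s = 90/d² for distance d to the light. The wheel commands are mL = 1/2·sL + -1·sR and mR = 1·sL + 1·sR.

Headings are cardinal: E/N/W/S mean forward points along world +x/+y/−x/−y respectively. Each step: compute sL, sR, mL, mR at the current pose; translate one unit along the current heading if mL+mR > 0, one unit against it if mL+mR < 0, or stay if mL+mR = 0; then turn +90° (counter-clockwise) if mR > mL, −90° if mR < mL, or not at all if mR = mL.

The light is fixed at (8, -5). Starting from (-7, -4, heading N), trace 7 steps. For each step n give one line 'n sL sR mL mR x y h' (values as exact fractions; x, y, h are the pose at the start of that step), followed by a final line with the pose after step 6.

0 45/164 45/74 -5715/12136 5355/6068 -7 -4 N
1 90/257 90/281 -10485/72217 48420/72217 -7 -3 W
2 9/17 45/181 99/6154 2394/3077 -8 -3 S
3 90/241 90/229 -11385/55189 42300/55189 -8 -4 E
4 45/164 45/74 -5715/12136 5355/6068 -7 -4 N
5 90/257 90/281 -10485/72217 48420/72217 -7 -3 W
6 9/17 45/181 99/6154 2394/3077 -8 -3 S
final -8 -4 E

n=0: pose=(-7,-4,N); sL=45/164, sR=45/74; mL=-5715/12136, mR=5355/6068; mL+mR=135/328 → advance +1; mR−mL=16425/12136 → turn +1·90°
n=1: pose=(-7,-3,W); sL=90/257, sR=90/281; mL=-10485/72217, mR=48420/72217; mL+mR=135/257 → advance +1; mR−mL=58905/72217 → turn +1·90°
n=2: pose=(-8,-3,S); sL=9/17, sR=45/181; mL=99/6154, mR=2394/3077; mL+mR=27/34 → advance +1; mR−mL=4689/6154 → turn +1·90°
n=3: pose=(-8,-4,E); sL=90/241, sR=90/229; mL=-11385/55189, mR=42300/55189; mL+mR=135/241 → advance +1; mR−mL=53685/55189 → turn +1·90°
n=4: pose=(-7,-4,N); sL=45/164, sR=45/74; mL=-5715/12136, mR=5355/6068; mL+mR=135/328 → advance +1; mR−mL=16425/12136 → turn +1·90°
n=5: pose=(-7,-3,W); sL=90/257, sR=90/281; mL=-10485/72217, mR=48420/72217; mL+mR=135/257 → advance +1; mR−mL=58905/72217 → turn +1·90°
n=6: pose=(-8,-3,S); sL=9/17, sR=45/181; mL=99/6154, mR=2394/3077; mL+mR=27/34 → advance +1; mR−mL=4689/6154 → turn +1·90°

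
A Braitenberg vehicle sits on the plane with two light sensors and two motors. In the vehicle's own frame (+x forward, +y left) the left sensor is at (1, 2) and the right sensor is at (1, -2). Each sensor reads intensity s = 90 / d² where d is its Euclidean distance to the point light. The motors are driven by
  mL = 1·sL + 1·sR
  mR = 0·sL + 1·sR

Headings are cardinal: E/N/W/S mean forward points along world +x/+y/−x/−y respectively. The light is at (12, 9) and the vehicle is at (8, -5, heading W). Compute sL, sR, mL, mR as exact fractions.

left sensor world pos  = (7, -7); dL² = 281
right sensor world pos = (7, -3); dR² = 169
sL = 90/281 = 90/281
sR = 90/169 = 90/169
mL = 1·sL + 1·sR = 40500/47489
mR = 0·sL + 1·sR = 90/169

90/281 90/169 40500/47489 90/169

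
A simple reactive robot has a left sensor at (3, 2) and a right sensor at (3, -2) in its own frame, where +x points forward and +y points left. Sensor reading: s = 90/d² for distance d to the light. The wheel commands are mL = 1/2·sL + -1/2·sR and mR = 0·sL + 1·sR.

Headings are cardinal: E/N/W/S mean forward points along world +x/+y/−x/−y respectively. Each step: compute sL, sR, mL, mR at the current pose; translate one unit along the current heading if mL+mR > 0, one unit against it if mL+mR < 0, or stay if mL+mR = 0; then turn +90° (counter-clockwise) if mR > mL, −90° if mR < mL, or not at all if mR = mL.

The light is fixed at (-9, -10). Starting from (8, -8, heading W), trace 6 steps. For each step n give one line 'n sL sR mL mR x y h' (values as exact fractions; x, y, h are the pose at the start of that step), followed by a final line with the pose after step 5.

0 45/98 45/106 45/2597 45/106 8 -8 W
1 18/65 90/197 -1152/12805 90/197 7 -8 S
2 9/37 45/181 -18/6697 45/181 7 -9 E
3 90/241 90/377 6120/90857 90/377 8 -9 N
4 45/98 45/106 45/2597 45/106 8 -8 W
5 18/65 90/197 -1152/12805 90/197 7 -8 S
final 7 -9 E

n=0: pose=(8,-8,W); sL=45/98, sR=45/106; mL=45/2597, mR=45/106; mL+mR=2295/5194 → advance +1; mR−mL=2115/5194 → turn +1·90°
n=1: pose=(7,-8,S); sL=18/65, sR=90/197; mL=-1152/12805, mR=90/197; mL+mR=4698/12805 → advance +1; mR−mL=7002/12805 → turn +1·90°
n=2: pose=(7,-9,E); sL=9/37, sR=45/181; mL=-18/6697, mR=45/181; mL+mR=1647/6697 → advance +1; mR−mL=1683/6697 → turn +1·90°
n=3: pose=(8,-9,N); sL=90/241, sR=90/377; mL=6120/90857, mR=90/377; mL+mR=27810/90857 → advance +1; mR−mL=15570/90857 → turn +1·90°
n=4: pose=(8,-8,W); sL=45/98, sR=45/106; mL=45/2597, mR=45/106; mL+mR=2295/5194 → advance +1; mR−mL=2115/5194 → turn +1·90°
n=5: pose=(7,-8,S); sL=18/65, sR=90/197; mL=-1152/12805, mR=90/197; mL+mR=4698/12805 → advance +1; mR−mL=7002/12805 → turn +1·90°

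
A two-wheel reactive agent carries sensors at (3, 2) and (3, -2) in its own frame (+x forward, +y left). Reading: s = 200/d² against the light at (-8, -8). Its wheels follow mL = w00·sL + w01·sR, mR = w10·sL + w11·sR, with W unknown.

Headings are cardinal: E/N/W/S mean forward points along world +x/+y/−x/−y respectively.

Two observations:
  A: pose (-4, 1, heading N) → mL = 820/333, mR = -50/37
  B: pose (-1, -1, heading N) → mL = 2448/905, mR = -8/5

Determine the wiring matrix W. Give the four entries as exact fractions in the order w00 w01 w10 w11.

obs A: pose=(-4,1,N) → sL=50/37, sR=10/9, mL=820/333, mR=-50/37
obs B: pose=(-1,-1,N) → sL=8/5, sR=200/181, mL=2448/905, mR=-8/5
sensor matrix S = [[50/37, 10/9], [8/5, 200/181]]; det S = -17152/60273
solve [mL_A; mL_B] = S·[w00; w01] and [mR_A; mR_B] = S·[w10; w11]:
  w00 = 1, w01 = 1, w10 = -1, w11 = 0

1 1 -1 0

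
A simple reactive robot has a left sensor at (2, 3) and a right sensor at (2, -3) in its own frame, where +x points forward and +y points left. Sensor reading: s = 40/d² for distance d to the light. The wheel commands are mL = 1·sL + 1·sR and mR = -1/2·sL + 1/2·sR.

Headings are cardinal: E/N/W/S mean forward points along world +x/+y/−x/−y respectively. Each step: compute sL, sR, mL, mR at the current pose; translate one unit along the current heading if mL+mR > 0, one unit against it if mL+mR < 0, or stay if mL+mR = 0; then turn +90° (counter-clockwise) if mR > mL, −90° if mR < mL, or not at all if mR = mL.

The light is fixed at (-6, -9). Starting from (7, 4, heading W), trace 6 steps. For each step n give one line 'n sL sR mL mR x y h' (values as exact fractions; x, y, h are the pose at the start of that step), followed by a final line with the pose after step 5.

0 40/221 40/377 1840/6409 -240/6409 7 4 W
1 20/153 4/45 56/255 -16/765 6 4 N
2 8/97 40/317 6416/30749 672/30749 6 5 E
3 1/10 10/61 161/610 39/1220 7 5 S
4 40/221 40/377 1840/6409 -240/6409 7 4 W
5 20/153 4/45 56/255 -16/765 6 4 N
final 6 5 E

n=0: pose=(7,4,W); sL=40/221, sR=40/377; mL=1840/6409, mR=-240/6409; mL+mR=1600/6409 → advance +1; mR−mL=-160/493 → turn -1·90°
n=1: pose=(6,4,N); sL=20/153, sR=4/45; mL=56/255, mR=-16/765; mL+mR=152/765 → advance +1; mR−mL=-184/765 → turn -1·90°
n=2: pose=(6,5,E); sL=8/97, sR=40/317; mL=6416/30749, mR=672/30749; mL+mR=7088/30749 → advance +1; mR−mL=-5744/30749 → turn -1·90°
n=3: pose=(7,5,S); sL=1/10, sR=10/61; mL=161/610, mR=39/1220; mL+mR=361/1220 → advance +1; mR−mL=-283/1220 → turn -1·90°
n=4: pose=(7,4,W); sL=40/221, sR=40/377; mL=1840/6409, mR=-240/6409; mL+mR=1600/6409 → advance +1; mR−mL=-160/493 → turn -1·90°
n=5: pose=(6,4,N); sL=20/153, sR=4/45; mL=56/255, mR=-16/765; mL+mR=152/765 → advance +1; mR−mL=-184/765 → turn -1·90°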